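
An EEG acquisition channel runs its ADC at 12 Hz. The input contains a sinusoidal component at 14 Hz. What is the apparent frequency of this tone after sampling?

14 Hz mod fs = 2 Hz.
2 Hz ≤ fs/2 = 6 Hz, appears at 2 Hz.

2 Hz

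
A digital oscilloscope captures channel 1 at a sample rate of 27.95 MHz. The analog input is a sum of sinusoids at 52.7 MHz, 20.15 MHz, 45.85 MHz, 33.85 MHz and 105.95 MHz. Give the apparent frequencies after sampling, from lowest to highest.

fs/2 = 13.975 MHz.
52.7 MHz mod fs = 24.75 MHz.
24.75 MHz > fs/2 = 13.975 MHz, folds to fs − 24.75 MHz = 3.2 MHz.
20.15 MHz > fs/2 = 13.975 MHz, folds to fs − 20.15 MHz = 7.8 MHz.
45.85 MHz mod fs = 17.9 MHz.
17.9 MHz > fs/2 = 13.975 MHz, folds to fs − 17.9 MHz = 10.05 MHz.
33.85 MHz mod fs = 5.9 MHz.
5.9 MHz ≤ fs/2 = 13.975 MHz, appears at 5.9 MHz.
105.95 MHz mod fs = 22.1 MHz.
22.1 MHz > fs/2 = 13.975 MHz, folds to fs − 22.1 MHz = 5.85 MHz.
Distinct values: {3.2 MHz, 5.85 MHz, 5.9 MHz, 7.8 MHz, 10.05 MHz}.

3.2 MHz, 5.85 MHz, 5.9 MHz, 7.8 MHz, 10.05 MHz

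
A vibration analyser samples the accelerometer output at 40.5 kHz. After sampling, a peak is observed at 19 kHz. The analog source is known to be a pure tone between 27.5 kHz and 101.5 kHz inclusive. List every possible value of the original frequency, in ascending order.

Frequencies that alias to 19 kHz are k·fs ± 19 kHz for integer k ≥ 0.
k=0: 19 kHz.
k=1: 21.5 kHz, 59.5 kHz.
k=2: 62 kHz, 100 kHz.
k=3: 102.5 kHz, 140.5 kHz.
Within [27.5 kHz, 101.5 kHz]: 59.5 kHz, 62 kHz, 100 kHz.

59.5 kHz, 62 kHz, 100 kHz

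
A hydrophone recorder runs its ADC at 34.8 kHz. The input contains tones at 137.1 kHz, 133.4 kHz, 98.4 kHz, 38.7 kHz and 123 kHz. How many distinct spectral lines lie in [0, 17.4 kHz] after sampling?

fs/2 = 17.4 kHz.
137.1 kHz mod fs = 32.7 kHz.
32.7 kHz > fs/2 = 17.4 kHz, folds to fs − 32.7 kHz = 2.1 kHz.
133.4 kHz mod fs = 29 kHz.
29 kHz > fs/2 = 17.4 kHz, folds to fs − 29 kHz = 5.8 kHz.
98.4 kHz mod fs = 28.8 kHz.
28.8 kHz > fs/2 = 17.4 kHz, folds to fs − 28.8 kHz = 6 kHz.
38.7 kHz mod fs = 3.9 kHz.
3.9 kHz ≤ fs/2 = 17.4 kHz, appears at 3.9 kHz.
123 kHz mod fs = 18.6 kHz.
18.6 kHz > fs/2 = 17.4 kHz, folds to fs − 18.6 kHz = 16.2 kHz.
Distinct values: {2.1 kHz, 3.9 kHz, 5.8 kHz, 6 kHz, 16.2 kHz} → 5.

5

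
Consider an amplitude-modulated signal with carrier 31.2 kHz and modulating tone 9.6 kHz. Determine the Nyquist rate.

81.6 kHz

AM sidebands sit at fc ± fm = 21.6 kHz and 40.8 kHz.
Highest-frequency component: 40.8 kHz.
Nyquist rate = 2 × 40.8 kHz = 81.6 kHz.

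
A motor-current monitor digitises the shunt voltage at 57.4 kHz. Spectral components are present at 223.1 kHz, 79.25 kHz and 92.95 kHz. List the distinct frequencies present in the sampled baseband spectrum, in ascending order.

fs/2 = 28.7 kHz.
223.1 kHz mod fs = 50.9 kHz.
50.9 kHz > fs/2 = 28.7 kHz, folds to fs − 50.9 kHz = 6.5 kHz.
79.25 kHz mod fs = 21.85 kHz.
21.85 kHz ≤ fs/2 = 28.7 kHz, appears at 21.85 kHz.
92.95 kHz mod fs = 35.55 kHz.
35.55 kHz > fs/2 = 28.7 kHz, folds to fs − 35.55 kHz = 21.85 kHz.
Distinct values: {6.5 kHz, 21.85 kHz}.

6.5 kHz, 21.85 kHz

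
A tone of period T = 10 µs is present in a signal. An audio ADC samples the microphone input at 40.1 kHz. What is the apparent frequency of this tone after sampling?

T = 10 µs → f = 1/T = 100 kHz.
100 kHz mod fs = 19.8 kHz.
19.8 kHz ≤ fs/2 = 20.05 kHz, appears at 19.8 kHz.

19.8 kHz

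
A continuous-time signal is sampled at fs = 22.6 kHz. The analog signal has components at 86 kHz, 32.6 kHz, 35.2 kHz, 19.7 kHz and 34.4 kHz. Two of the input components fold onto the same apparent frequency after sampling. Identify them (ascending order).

fs/2 = 11.3 kHz.
86 kHz mod fs = 18.2 kHz.
18.2 kHz > fs/2 = 11.3 kHz, folds to fs − 18.2 kHz = 4.4 kHz.
32.6 kHz mod fs = 10 kHz.
10 kHz ≤ fs/2 = 11.3 kHz, appears at 10 kHz.
35.2 kHz mod fs = 12.6 kHz.
12.6 kHz > fs/2 = 11.3 kHz, folds to fs − 12.6 kHz = 10 kHz.
19.7 kHz > fs/2 = 11.3 kHz, folds to fs − 19.7 kHz = 2.9 kHz.
34.4 kHz mod fs = 11.8 kHz.
11.8 kHz > fs/2 = 11.3 kHz, folds to fs − 11.8 kHz = 10.8 kHz.
32.6 kHz and 35.2 kHz both map to 10 kHz.

32.6 kHz, 35.2 kHz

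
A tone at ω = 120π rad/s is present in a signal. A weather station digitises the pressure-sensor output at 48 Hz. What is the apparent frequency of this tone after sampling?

ω = 120π rad/s → f = ω/(2π) = 60 Hz.
60 Hz mod fs = 12 Hz.
12 Hz ≤ fs/2 = 24 Hz, appears at 12 Hz.

12 Hz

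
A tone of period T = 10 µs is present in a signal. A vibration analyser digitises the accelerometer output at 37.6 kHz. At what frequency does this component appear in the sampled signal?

12.8 kHz

T = 10 µs → f = 1/T = 100 kHz.
100 kHz mod fs = 24.8 kHz.
24.8 kHz > fs/2 = 18.8 kHz, folds to fs − 24.8 kHz = 12.8 kHz.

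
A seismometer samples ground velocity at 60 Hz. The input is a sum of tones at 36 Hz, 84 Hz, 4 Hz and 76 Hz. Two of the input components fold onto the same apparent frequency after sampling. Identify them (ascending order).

36 Hz, 84 Hz

fs/2 = 30 Hz.
36 Hz > fs/2 = 30 Hz, folds to fs − 36 Hz = 24 Hz.
84 Hz mod fs = 24 Hz.
24 Hz ≤ fs/2 = 30 Hz, appears at 24 Hz.
4 Hz ≤ fs/2 = 30 Hz, passes unchanged.
76 Hz mod fs = 16 Hz.
16 Hz ≤ fs/2 = 30 Hz, appears at 16 Hz.
36 Hz and 84 Hz both map to 24 Hz.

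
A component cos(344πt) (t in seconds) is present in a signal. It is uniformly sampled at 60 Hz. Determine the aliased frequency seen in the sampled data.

ω = 344π rad/s → f = ω/(2π) = 172 Hz.
172 Hz mod fs = 52 Hz.
52 Hz > fs/2 = 30 Hz, folds to fs − 52 Hz = 8 Hz.

8 Hz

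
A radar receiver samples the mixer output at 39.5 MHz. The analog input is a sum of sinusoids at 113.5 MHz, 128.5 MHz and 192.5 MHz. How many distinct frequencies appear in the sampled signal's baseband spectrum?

fs/2 = 19.75 MHz.
113.5 MHz mod fs = 34.5 MHz.
34.5 MHz > fs/2 = 19.75 MHz, folds to fs − 34.5 MHz = 5 MHz.
128.5 MHz mod fs = 10 MHz.
10 MHz ≤ fs/2 = 19.75 MHz, appears at 10 MHz.
192.5 MHz mod fs = 34.5 MHz.
34.5 MHz > fs/2 = 19.75 MHz, folds to fs − 34.5 MHz = 5 MHz.
Distinct values: {5 MHz, 10 MHz} → 2.

2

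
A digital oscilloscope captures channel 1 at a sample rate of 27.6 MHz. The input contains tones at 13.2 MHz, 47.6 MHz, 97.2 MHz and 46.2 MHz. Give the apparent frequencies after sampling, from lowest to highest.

7.6 MHz, 9 MHz, 13.2 MHz

fs/2 = 13.8 MHz.
13.2 MHz ≤ fs/2 = 13.8 MHz, passes unchanged.
47.6 MHz mod fs = 20 MHz.
20 MHz > fs/2 = 13.8 MHz, folds to fs − 20 MHz = 7.6 MHz.
97.2 MHz mod fs = 14.4 MHz.
14.4 MHz > fs/2 = 13.8 MHz, folds to fs − 14.4 MHz = 13.2 MHz.
46.2 MHz mod fs = 18.6 MHz.
18.6 MHz > fs/2 = 13.8 MHz, folds to fs − 18.6 MHz = 9 MHz.
Distinct values: {7.6 MHz, 9 MHz, 13.2 MHz}.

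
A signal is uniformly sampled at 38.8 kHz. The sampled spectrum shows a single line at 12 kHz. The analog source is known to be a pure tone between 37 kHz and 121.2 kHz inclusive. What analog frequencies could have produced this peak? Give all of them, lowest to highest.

Frequencies that alias to 12 kHz are k·fs ± 12 kHz for integer k ≥ 0.
k=0: 12 kHz.
k=1: 26.8 kHz, 50.8 kHz.
k=2: 65.6 kHz, 89.6 kHz.
k=3: 104.4 kHz, 128.4 kHz.
k=4: 143.2 kHz, 167.2 kHz.
Within [37 kHz, 121.2 kHz]: 50.8 kHz, 65.6 kHz, 89.6 kHz, 104.4 kHz.

50.8 kHz, 65.6 kHz, 89.6 kHz, 104.4 kHz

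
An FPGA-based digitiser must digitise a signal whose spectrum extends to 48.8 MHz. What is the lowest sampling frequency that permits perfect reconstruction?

Nyquist rate = 2 × 48.8 MHz = 97.6 MHz.

97.6 MHz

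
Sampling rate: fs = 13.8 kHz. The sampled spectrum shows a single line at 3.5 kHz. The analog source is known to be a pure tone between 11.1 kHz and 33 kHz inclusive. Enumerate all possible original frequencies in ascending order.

17.3 kHz, 24.1 kHz, 31.1 kHz

Frequencies that alias to 3.5 kHz are k·fs ± 3.5 kHz for integer k ≥ 0.
k=0: 3.5 kHz.
k=1: 10.3 kHz, 17.3 kHz.
k=2: 24.1 kHz, 31.1 kHz.
k=3: 37.9 kHz, 44.9 kHz.
Within [11.1 kHz, 33 kHz]: 17.3 kHz, 24.1 kHz, 31.1 kHz.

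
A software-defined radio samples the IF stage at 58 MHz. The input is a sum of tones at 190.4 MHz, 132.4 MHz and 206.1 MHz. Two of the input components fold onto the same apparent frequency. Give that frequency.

fs/2 = 29 MHz.
190.4 MHz mod fs = 16.4 MHz.
16.4 MHz ≤ fs/2 = 29 MHz, appears at 16.4 MHz.
132.4 MHz mod fs = 16.4 MHz.
16.4 MHz ≤ fs/2 = 29 MHz, appears at 16.4 MHz.
206.1 MHz mod fs = 32.1 MHz.
32.1 MHz > fs/2 = 29 MHz, folds to fs − 32.1 MHz = 25.9 MHz.
132.4 MHz and 190.4 MHz both map to 16.4 MHz.

16.4 MHz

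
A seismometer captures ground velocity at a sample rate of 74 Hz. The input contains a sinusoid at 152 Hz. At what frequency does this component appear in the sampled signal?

152 Hz mod fs = 4 Hz.
4 Hz ≤ fs/2 = 37 Hz, appears at 4 Hz.

4 Hz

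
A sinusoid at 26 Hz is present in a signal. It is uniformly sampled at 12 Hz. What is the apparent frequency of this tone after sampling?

26 Hz mod fs = 2 Hz.
2 Hz ≤ fs/2 = 6 Hz, appears at 2 Hz.

2 Hz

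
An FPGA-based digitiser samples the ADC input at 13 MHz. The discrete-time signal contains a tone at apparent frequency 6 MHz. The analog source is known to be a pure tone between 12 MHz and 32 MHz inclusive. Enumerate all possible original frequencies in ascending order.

Frequencies that alias to 6 MHz are k·fs ± 6 MHz for integer k ≥ 0.
k=0: 6 MHz.
k=1: 7 MHz, 19 MHz.
k=2: 20 MHz, 32 MHz.
k=3: 33 MHz, 45 MHz.
Within [12 MHz, 32 MHz]: 19 MHz, 20 MHz, 32 MHz.

19 MHz, 20 MHz, 32 MHz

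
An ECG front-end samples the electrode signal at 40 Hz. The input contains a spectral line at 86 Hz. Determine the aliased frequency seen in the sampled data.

86 Hz mod fs = 6 Hz.
6 Hz ≤ fs/2 = 20 Hz, appears at 6 Hz.

6 Hz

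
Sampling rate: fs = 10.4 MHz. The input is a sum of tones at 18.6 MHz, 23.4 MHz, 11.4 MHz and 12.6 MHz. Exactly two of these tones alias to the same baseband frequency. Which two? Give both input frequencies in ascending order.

12.6 MHz, 18.6 MHz

fs/2 = 5.2 MHz.
18.6 MHz mod fs = 8.2 MHz.
8.2 MHz > fs/2 = 5.2 MHz, folds to fs − 8.2 MHz = 2.2 MHz.
23.4 MHz mod fs = 2.6 MHz.
2.6 MHz ≤ fs/2 = 5.2 MHz, appears at 2.6 MHz.
11.4 MHz mod fs = 1 MHz.
1 MHz ≤ fs/2 = 5.2 MHz, appears at 1 MHz.
12.6 MHz mod fs = 2.2 MHz.
2.2 MHz ≤ fs/2 = 5.2 MHz, appears at 2.2 MHz.
12.6 MHz and 18.6 MHz both map to 2.2 MHz.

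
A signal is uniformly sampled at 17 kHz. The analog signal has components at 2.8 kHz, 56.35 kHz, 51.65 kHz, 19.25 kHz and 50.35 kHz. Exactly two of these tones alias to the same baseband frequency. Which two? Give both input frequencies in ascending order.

50.35 kHz, 51.65 kHz

fs/2 = 8.5 kHz.
2.8 kHz ≤ fs/2 = 8.5 kHz, passes unchanged.
56.35 kHz mod fs = 5.35 kHz.
5.35 kHz ≤ fs/2 = 8.5 kHz, appears at 5.35 kHz.
51.65 kHz mod fs = 0.65 kHz.
0.65 kHz ≤ fs/2 = 8.5 kHz, appears at 0.65 kHz.
19.25 kHz mod fs = 2.25 kHz.
2.25 kHz ≤ fs/2 = 8.5 kHz, appears at 2.25 kHz.
50.35 kHz mod fs = 16.35 kHz.
16.35 kHz > fs/2 = 8.5 kHz, folds to fs − 16.35 kHz = 0.65 kHz.
50.35 kHz and 51.65 kHz both map to 0.65 kHz.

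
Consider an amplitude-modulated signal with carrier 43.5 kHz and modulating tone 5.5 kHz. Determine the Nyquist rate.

AM sidebands sit at fc ± fm = 38 kHz and 49 kHz.
Highest-frequency component: 49 kHz.
Nyquist rate = 2 × 49 kHz = 98 kHz.

98 kHz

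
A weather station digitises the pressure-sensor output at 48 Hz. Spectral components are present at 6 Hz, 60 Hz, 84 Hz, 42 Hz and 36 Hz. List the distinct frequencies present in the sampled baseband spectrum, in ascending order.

6 Hz, 12 Hz

fs/2 = 24 Hz.
6 Hz ≤ fs/2 = 24 Hz, passes unchanged.
60 Hz mod fs = 12 Hz.
12 Hz ≤ fs/2 = 24 Hz, appears at 12 Hz.
84 Hz mod fs = 36 Hz.
36 Hz > fs/2 = 24 Hz, folds to fs − 36 Hz = 12 Hz.
42 Hz > fs/2 = 24 Hz, folds to fs − 42 Hz = 6 Hz.
36 Hz > fs/2 = 24 Hz, folds to fs − 36 Hz = 12 Hz.
Distinct values: {6 Hz, 12 Hz}.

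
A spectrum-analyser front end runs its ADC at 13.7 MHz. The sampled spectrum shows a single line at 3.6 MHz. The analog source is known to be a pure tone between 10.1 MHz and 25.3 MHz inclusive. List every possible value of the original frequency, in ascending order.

Frequencies that alias to 3.6 MHz are k·fs ± 3.6 MHz for integer k ≥ 0.
k=0: 3.6 MHz.
k=1: 10.1 MHz, 17.3 MHz.
k=2: 23.8 MHz, 31 MHz.
k=3: 37.5 MHz, 44.7 MHz.
Within [10.1 MHz, 25.3 MHz]: 10.1 MHz, 17.3 MHz, 23.8 MHz.

10.1 MHz, 17.3 MHz, 23.8 MHz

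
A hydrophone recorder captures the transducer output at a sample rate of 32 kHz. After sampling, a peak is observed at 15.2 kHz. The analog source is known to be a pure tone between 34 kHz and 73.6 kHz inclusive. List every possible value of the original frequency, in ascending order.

Frequencies that alias to 15.2 kHz are k·fs ± 15.2 kHz for integer k ≥ 0.
k=0: 15.2 kHz.
k=1: 16.8 kHz, 47.2 kHz.
k=2: 48.8 kHz, 79.2 kHz.
k=3: 80.8 kHz, 111.2 kHz.
Within [34 kHz, 73.6 kHz]: 47.2 kHz, 48.8 kHz.

47.2 kHz, 48.8 kHz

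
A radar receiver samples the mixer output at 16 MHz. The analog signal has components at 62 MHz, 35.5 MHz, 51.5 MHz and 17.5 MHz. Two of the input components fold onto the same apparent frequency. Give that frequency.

fs/2 = 8 MHz.
62 MHz mod fs = 14 MHz.
14 MHz > fs/2 = 8 MHz, folds to fs − 14 MHz = 2 MHz.
35.5 MHz mod fs = 3.5 MHz.
3.5 MHz ≤ fs/2 = 8 MHz, appears at 3.5 MHz.
51.5 MHz mod fs = 3.5 MHz.
3.5 MHz ≤ fs/2 = 8 MHz, appears at 3.5 MHz.
17.5 MHz mod fs = 1.5 MHz.
1.5 MHz ≤ fs/2 = 8 MHz, appears at 1.5 MHz.
35.5 MHz and 51.5 MHz both map to 3.5 MHz.

3.5 MHz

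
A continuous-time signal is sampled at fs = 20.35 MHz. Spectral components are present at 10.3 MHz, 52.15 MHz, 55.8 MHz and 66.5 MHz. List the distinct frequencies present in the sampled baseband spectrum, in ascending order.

5.25 MHz, 5.45 MHz, 8.9 MHz, 10.05 MHz

fs/2 = 10.175 MHz.
10.3 MHz > fs/2 = 10.175 MHz, folds to fs − 10.3 MHz = 10.05 MHz.
52.15 MHz mod fs = 11.45 MHz.
11.45 MHz > fs/2 = 10.175 MHz, folds to fs − 11.45 MHz = 8.9 MHz.
55.8 MHz mod fs = 15.1 MHz.
15.1 MHz > fs/2 = 10.175 MHz, folds to fs − 15.1 MHz = 5.25 MHz.
66.5 MHz mod fs = 5.45 MHz.
5.45 MHz ≤ fs/2 = 10.175 MHz, appears at 5.45 MHz.
Distinct values: {5.25 MHz, 5.45 MHz, 8.9 MHz, 10.05 MHz}.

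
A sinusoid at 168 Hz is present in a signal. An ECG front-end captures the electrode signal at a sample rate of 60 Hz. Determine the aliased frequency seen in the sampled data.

12 Hz

168 Hz mod fs = 48 Hz.
48 Hz > fs/2 = 30 Hz, folds to fs − 48 Hz = 12 Hz.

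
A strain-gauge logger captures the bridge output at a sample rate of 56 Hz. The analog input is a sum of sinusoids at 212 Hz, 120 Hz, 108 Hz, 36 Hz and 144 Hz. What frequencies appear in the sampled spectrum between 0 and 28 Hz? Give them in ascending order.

fs/2 = 28 Hz.
212 Hz mod fs = 44 Hz.
44 Hz > fs/2 = 28 Hz, folds to fs − 44 Hz = 12 Hz.
120 Hz mod fs = 8 Hz.
8 Hz ≤ fs/2 = 28 Hz, appears at 8 Hz.
108 Hz mod fs = 52 Hz.
52 Hz > fs/2 = 28 Hz, folds to fs − 52 Hz = 4 Hz.
36 Hz > fs/2 = 28 Hz, folds to fs − 36 Hz = 20 Hz.
144 Hz mod fs = 32 Hz.
32 Hz > fs/2 = 28 Hz, folds to fs − 32 Hz = 24 Hz.
Distinct values: {4 Hz, 8 Hz, 12 Hz, 20 Hz, 24 Hz}.

4 Hz, 8 Hz, 12 Hz, 20 Hz, 24 Hz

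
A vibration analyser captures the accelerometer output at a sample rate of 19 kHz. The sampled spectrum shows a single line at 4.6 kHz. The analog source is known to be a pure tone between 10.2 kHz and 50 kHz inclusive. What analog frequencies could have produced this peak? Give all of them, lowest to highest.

14.4 kHz, 23.6 kHz, 33.4 kHz, 42.6 kHz

Frequencies that alias to 4.6 kHz are k·fs ± 4.6 kHz for integer k ≥ 0.
k=0: 4.6 kHz.
k=1: 14.4 kHz, 23.6 kHz.
k=2: 33.4 kHz, 42.6 kHz.
k=3: 52.4 kHz, 61.6 kHz.
Within [10.2 kHz, 50 kHz]: 14.4 kHz, 23.6 kHz, 33.4 kHz, 42.6 kHz.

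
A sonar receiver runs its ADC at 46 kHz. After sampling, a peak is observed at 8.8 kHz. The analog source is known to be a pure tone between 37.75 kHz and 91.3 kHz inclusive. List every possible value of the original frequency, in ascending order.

54.8 kHz, 83.2 kHz

Frequencies that alias to 8.8 kHz are k·fs ± 8.8 kHz for integer k ≥ 0.
k=0: 8.8 kHz.
k=1: 37.2 kHz, 54.8 kHz.
k=2: 83.2 kHz, 100.8 kHz.
k=3: 129.2 kHz, 146.8 kHz.
Within [37.75 kHz, 91.3 kHz]: 54.8 kHz, 83.2 kHz.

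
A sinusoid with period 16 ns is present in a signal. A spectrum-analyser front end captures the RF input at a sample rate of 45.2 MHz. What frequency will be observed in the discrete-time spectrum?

17.3 MHz

T = 16 ns → f = 1/T = 62.5 MHz.
62.5 MHz mod fs = 17.3 MHz.
17.3 MHz ≤ fs/2 = 22.6 MHz, appears at 17.3 MHz.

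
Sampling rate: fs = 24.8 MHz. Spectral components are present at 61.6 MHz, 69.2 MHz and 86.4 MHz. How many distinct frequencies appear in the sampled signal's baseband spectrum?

fs/2 = 12.4 MHz.
61.6 MHz mod fs = 12 MHz.
12 MHz ≤ fs/2 = 12.4 MHz, appears at 12 MHz.
69.2 MHz mod fs = 19.6 MHz.
19.6 MHz > fs/2 = 12.4 MHz, folds to fs − 19.6 MHz = 5.2 MHz.
86.4 MHz mod fs = 12 MHz.
12 MHz ≤ fs/2 = 12.4 MHz, appears at 12 MHz.
Distinct values: {5.2 MHz, 12 MHz} → 2.

2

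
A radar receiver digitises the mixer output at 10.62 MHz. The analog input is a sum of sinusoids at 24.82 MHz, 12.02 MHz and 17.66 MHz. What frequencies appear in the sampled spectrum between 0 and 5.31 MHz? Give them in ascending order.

fs/2 = 5.31 MHz.
24.82 MHz mod fs = 3.58 MHz.
3.58 MHz ≤ fs/2 = 5.31 MHz, appears at 3.58 MHz.
12.02 MHz mod fs = 1.4 MHz.
1.4 MHz ≤ fs/2 = 5.31 MHz, appears at 1.4 MHz.
17.66 MHz mod fs = 7.04 MHz.
7.04 MHz > fs/2 = 5.31 MHz, folds to fs − 7.04 MHz = 3.58 MHz.
Distinct values: {1.4 MHz, 3.58 MHz}.

1.4 MHz, 3.58 MHz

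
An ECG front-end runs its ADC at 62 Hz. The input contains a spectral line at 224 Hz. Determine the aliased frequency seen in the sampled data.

224 Hz mod fs = 38 Hz.
38 Hz > fs/2 = 31 Hz, folds to fs − 38 Hz = 24 Hz.

24 Hz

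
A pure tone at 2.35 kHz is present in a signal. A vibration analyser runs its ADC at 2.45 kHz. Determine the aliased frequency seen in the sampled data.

2.35 kHz > fs/2 = 1.225 kHz, folds to fs − 2.35 kHz = 0.1 kHz.

0.1 kHz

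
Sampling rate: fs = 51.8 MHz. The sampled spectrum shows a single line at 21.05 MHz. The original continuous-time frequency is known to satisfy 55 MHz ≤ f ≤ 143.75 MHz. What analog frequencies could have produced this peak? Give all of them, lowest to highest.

Frequencies that alias to 21.05 MHz are k·fs ± 21.05 MHz for integer k ≥ 0.
k=0: 21.05 MHz.
k=1: 30.75 MHz, 72.85 MHz.
k=2: 82.55 MHz, 124.65 MHz.
k=3: 134.35 MHz, 176.45 MHz.
k=4: 186.15 MHz, 228.25 MHz.
Within [55 MHz, 143.75 MHz]: 72.85 MHz, 82.55 MHz, 124.65 MHz, 134.35 MHz.

72.85 MHz, 82.55 MHz, 124.65 MHz, 134.35 MHz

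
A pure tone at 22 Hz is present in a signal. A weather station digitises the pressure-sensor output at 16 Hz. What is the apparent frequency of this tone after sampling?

22 Hz mod fs = 6 Hz.
6 Hz ≤ fs/2 = 8 Hz, appears at 6 Hz.

6 Hz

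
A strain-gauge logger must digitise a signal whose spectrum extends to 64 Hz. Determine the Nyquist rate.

Nyquist rate = 2 × 64 Hz = 128 Hz.

128 Hz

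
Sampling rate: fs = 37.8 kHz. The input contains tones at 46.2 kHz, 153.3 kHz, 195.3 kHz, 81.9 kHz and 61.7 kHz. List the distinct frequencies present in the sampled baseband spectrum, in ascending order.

2.1 kHz, 6.3 kHz, 8.4 kHz, 13.9 kHz

fs/2 = 18.9 kHz.
46.2 kHz mod fs = 8.4 kHz.
8.4 kHz ≤ fs/2 = 18.9 kHz, appears at 8.4 kHz.
153.3 kHz mod fs = 2.1 kHz.
2.1 kHz ≤ fs/2 = 18.9 kHz, appears at 2.1 kHz.
195.3 kHz mod fs = 6.3 kHz.
6.3 kHz ≤ fs/2 = 18.9 kHz, appears at 6.3 kHz.
81.9 kHz mod fs = 6.3 kHz.
6.3 kHz ≤ fs/2 = 18.9 kHz, appears at 6.3 kHz.
61.7 kHz mod fs = 23.9 kHz.
23.9 kHz > fs/2 = 18.9 kHz, folds to fs − 23.9 kHz = 13.9 kHz.
Distinct values: {2.1 kHz, 6.3 kHz, 8.4 kHz, 13.9 kHz}.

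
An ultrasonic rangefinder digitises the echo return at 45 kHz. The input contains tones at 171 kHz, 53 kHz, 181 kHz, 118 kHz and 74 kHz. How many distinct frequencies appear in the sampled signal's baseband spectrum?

5

fs/2 = 22.5 kHz.
171 kHz mod fs = 36 kHz.
36 kHz > fs/2 = 22.5 kHz, folds to fs − 36 kHz = 9 kHz.
53 kHz mod fs = 8 kHz.
8 kHz ≤ fs/2 = 22.5 kHz, appears at 8 kHz.
181 kHz mod fs = 1 kHz.
1 kHz ≤ fs/2 = 22.5 kHz, appears at 1 kHz.
118 kHz mod fs = 28 kHz.
28 kHz > fs/2 = 22.5 kHz, folds to fs − 28 kHz = 17 kHz.
74 kHz mod fs = 29 kHz.
29 kHz > fs/2 = 22.5 kHz, folds to fs − 29 kHz = 16 kHz.
Distinct values: {1 kHz, 8 kHz, 9 kHz, 16 kHz, 17 kHz} → 5.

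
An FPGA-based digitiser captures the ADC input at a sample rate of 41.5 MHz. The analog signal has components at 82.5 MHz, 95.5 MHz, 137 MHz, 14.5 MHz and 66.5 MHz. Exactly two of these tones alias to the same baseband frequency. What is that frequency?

12.5 MHz

fs/2 = 20.75 MHz.
82.5 MHz mod fs = 41 MHz.
41 MHz > fs/2 = 20.75 MHz, folds to fs − 41 MHz = 0.5 MHz.
95.5 MHz mod fs = 12.5 MHz.
12.5 MHz ≤ fs/2 = 20.75 MHz, appears at 12.5 MHz.
137 MHz mod fs = 12.5 MHz.
12.5 MHz ≤ fs/2 = 20.75 MHz, appears at 12.5 MHz.
14.5 MHz ≤ fs/2 = 20.75 MHz, passes unchanged.
66.5 MHz mod fs = 25 MHz.
25 MHz > fs/2 = 20.75 MHz, folds to fs − 25 MHz = 16.5 MHz.
95.5 MHz and 137 MHz both map to 12.5 MHz.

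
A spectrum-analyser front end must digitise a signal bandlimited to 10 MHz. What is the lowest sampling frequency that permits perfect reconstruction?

Nyquist rate = 2 × 10 MHz = 20 MHz.

20 MHz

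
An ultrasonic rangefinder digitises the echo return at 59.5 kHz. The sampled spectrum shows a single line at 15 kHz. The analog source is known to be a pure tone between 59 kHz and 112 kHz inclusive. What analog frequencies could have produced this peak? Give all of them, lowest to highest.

Frequencies that alias to 15 kHz are k·fs ± 15 kHz for integer k ≥ 0.
k=0: 15 kHz.
k=1: 44.5 kHz, 74.5 kHz.
k=2: 104 kHz, 134 kHz.
k=3: 163.5 kHz, 193.5 kHz.
Within [59 kHz, 112 kHz]: 74.5 kHz, 104 kHz.

74.5 kHz, 104 kHz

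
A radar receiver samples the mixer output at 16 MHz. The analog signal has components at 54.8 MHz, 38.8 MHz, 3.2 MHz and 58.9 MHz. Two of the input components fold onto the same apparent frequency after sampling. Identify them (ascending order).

fs/2 = 8 MHz.
54.8 MHz mod fs = 6.8 MHz.
6.8 MHz ≤ fs/2 = 8 MHz, appears at 6.8 MHz.
38.8 MHz mod fs = 6.8 MHz.
6.8 MHz ≤ fs/2 = 8 MHz, appears at 6.8 MHz.
3.2 MHz ≤ fs/2 = 8 MHz, passes unchanged.
58.9 MHz mod fs = 10.9 MHz.
10.9 MHz > fs/2 = 8 MHz, folds to fs − 10.9 MHz = 5.1 MHz.
38.8 MHz and 54.8 MHz both map to 6.8 MHz.

38.8 MHz, 54.8 MHz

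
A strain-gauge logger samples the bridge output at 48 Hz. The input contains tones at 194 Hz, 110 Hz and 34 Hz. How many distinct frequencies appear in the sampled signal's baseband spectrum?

fs/2 = 24 Hz.
194 Hz mod fs = 2 Hz.
2 Hz ≤ fs/2 = 24 Hz, appears at 2 Hz.
110 Hz mod fs = 14 Hz.
14 Hz ≤ fs/2 = 24 Hz, appears at 14 Hz.
34 Hz > fs/2 = 24 Hz, folds to fs − 34 Hz = 14 Hz.
Distinct values: {2 Hz, 14 Hz} → 2.

2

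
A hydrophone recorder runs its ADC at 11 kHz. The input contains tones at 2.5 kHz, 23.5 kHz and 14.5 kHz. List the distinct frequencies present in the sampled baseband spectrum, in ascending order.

fs/2 = 5.5 kHz.
2.5 kHz ≤ fs/2 = 5.5 kHz, passes unchanged.
23.5 kHz mod fs = 1.5 kHz.
1.5 kHz ≤ fs/2 = 5.5 kHz, appears at 1.5 kHz.
14.5 kHz mod fs = 3.5 kHz.
3.5 kHz ≤ fs/2 = 5.5 kHz, appears at 3.5 kHz.
Distinct values: {1.5 kHz, 2.5 kHz, 3.5 kHz}.

1.5 kHz, 2.5 kHz, 3.5 kHz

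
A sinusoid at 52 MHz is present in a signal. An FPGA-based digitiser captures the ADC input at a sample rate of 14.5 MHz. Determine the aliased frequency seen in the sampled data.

6 MHz

52 MHz mod fs = 8.5 MHz.
8.5 MHz > fs/2 = 7.25 MHz, folds to fs − 8.5 MHz = 6 MHz.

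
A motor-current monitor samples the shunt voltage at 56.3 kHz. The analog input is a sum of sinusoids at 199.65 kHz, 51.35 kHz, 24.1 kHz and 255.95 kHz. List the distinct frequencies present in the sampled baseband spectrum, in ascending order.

fs/2 = 28.15 kHz.
199.65 kHz mod fs = 30.75 kHz.
30.75 kHz > fs/2 = 28.15 kHz, folds to fs − 30.75 kHz = 25.55 kHz.
51.35 kHz > fs/2 = 28.15 kHz, folds to fs − 51.35 kHz = 4.95 kHz.
24.1 kHz ≤ fs/2 = 28.15 kHz, passes unchanged.
255.95 kHz mod fs = 30.75 kHz.
30.75 kHz > fs/2 = 28.15 kHz, folds to fs − 30.75 kHz = 25.55 kHz.
Distinct values: {4.95 kHz, 24.1 kHz, 25.55 kHz}.

4.95 kHz, 24.1 kHz, 25.55 kHz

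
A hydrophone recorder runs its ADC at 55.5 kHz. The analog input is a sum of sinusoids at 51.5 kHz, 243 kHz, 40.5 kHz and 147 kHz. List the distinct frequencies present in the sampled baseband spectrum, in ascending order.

4 kHz, 15 kHz, 19.5 kHz, 21 kHz

fs/2 = 27.75 kHz.
51.5 kHz > fs/2 = 27.75 kHz, folds to fs − 51.5 kHz = 4 kHz.
243 kHz mod fs = 21 kHz.
21 kHz ≤ fs/2 = 27.75 kHz, appears at 21 kHz.
40.5 kHz > fs/2 = 27.75 kHz, folds to fs − 40.5 kHz = 15 kHz.
147 kHz mod fs = 36 kHz.
36 kHz > fs/2 = 27.75 kHz, folds to fs − 36 kHz = 19.5 kHz.
Distinct values: {4 kHz, 15 kHz, 19.5 kHz, 21 kHz}.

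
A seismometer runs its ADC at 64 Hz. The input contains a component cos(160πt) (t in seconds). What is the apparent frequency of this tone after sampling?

ω = 160π rad/s → f = ω/(2π) = 80 Hz.
80 Hz mod fs = 16 Hz.
16 Hz ≤ fs/2 = 32 Hz, appears at 16 Hz.

16 Hz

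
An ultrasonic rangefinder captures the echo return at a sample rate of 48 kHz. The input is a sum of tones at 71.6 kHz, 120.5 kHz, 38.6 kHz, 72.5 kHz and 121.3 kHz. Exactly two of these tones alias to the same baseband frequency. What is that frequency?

fs/2 = 24 kHz.
71.6 kHz mod fs = 23.6 kHz.
23.6 kHz ≤ fs/2 = 24 kHz, appears at 23.6 kHz.
120.5 kHz mod fs = 24.5 kHz.
24.5 kHz > fs/2 = 24 kHz, folds to fs − 24.5 kHz = 23.5 kHz.
38.6 kHz > fs/2 = 24 kHz, folds to fs − 38.6 kHz = 9.4 kHz.
72.5 kHz mod fs = 24.5 kHz.
24.5 kHz > fs/2 = 24 kHz, folds to fs − 24.5 kHz = 23.5 kHz.
121.3 kHz mod fs = 25.3 kHz.
25.3 kHz > fs/2 = 24 kHz, folds to fs − 25.3 kHz = 22.7 kHz.
72.5 kHz and 120.5 kHz both map to 23.5 kHz.

23.5 kHz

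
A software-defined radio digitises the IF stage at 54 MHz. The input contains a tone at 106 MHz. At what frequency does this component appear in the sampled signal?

2 MHz

106 MHz mod fs = 52 MHz.
52 MHz > fs/2 = 27 MHz, folds to fs − 52 MHz = 2 MHz.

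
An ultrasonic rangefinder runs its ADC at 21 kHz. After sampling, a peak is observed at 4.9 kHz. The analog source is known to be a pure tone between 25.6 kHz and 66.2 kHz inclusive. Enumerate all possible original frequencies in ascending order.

25.9 kHz, 37.1 kHz, 46.9 kHz, 58.1 kHz

Frequencies that alias to 4.9 kHz are k·fs ± 4.9 kHz for integer k ≥ 0.
k=0: 4.9 kHz.
k=1: 16.1 kHz, 25.9 kHz.
k=2: 37.1 kHz, 46.9 kHz.
k=3: 58.1 kHz, 67.9 kHz.
k=4: 79.1 kHz, 88.9 kHz.
Within [25.6 kHz, 66.2 kHz]: 25.9 kHz, 37.1 kHz, 46.9 kHz, 58.1 kHz.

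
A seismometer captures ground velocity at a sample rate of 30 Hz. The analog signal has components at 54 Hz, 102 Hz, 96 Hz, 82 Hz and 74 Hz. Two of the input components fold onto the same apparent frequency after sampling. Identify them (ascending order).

54 Hz, 96 Hz

fs/2 = 15 Hz.
54 Hz mod fs = 24 Hz.
24 Hz > fs/2 = 15 Hz, folds to fs − 24 Hz = 6 Hz.
102 Hz mod fs = 12 Hz.
12 Hz ≤ fs/2 = 15 Hz, appears at 12 Hz.
96 Hz mod fs = 6 Hz.
6 Hz ≤ fs/2 = 15 Hz, appears at 6 Hz.
82 Hz mod fs = 22 Hz.
22 Hz > fs/2 = 15 Hz, folds to fs − 22 Hz = 8 Hz.
74 Hz mod fs = 14 Hz.
14 Hz ≤ fs/2 = 15 Hz, appears at 14 Hz.
54 Hz and 96 Hz both map to 6 Hz.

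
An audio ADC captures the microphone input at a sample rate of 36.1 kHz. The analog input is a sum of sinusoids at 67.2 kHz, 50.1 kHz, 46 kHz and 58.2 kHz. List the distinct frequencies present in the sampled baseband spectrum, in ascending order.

fs/2 = 18.05 kHz.
67.2 kHz mod fs = 31.1 kHz.
31.1 kHz > fs/2 = 18.05 kHz, folds to fs − 31.1 kHz = 5 kHz.
50.1 kHz mod fs = 14 kHz.
14 kHz ≤ fs/2 = 18.05 kHz, appears at 14 kHz.
46 kHz mod fs = 9.9 kHz.
9.9 kHz ≤ fs/2 = 18.05 kHz, appears at 9.9 kHz.
58.2 kHz mod fs = 22.1 kHz.
22.1 kHz > fs/2 = 18.05 kHz, folds to fs − 22.1 kHz = 14 kHz.
Distinct values: {5 kHz, 9.9 kHz, 14 kHz}.

5 kHz, 9.9 kHz, 14 kHz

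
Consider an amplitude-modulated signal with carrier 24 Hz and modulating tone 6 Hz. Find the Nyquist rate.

AM sidebands sit at fc ± fm = 18 Hz and 30 Hz.
Highest-frequency component: 30 Hz.
Nyquist rate = 2 × 30 Hz = 60 Hz.

60 Hz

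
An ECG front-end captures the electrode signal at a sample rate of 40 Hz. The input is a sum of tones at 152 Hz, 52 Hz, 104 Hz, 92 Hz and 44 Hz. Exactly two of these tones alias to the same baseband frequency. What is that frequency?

12 Hz

fs/2 = 20 Hz.
152 Hz mod fs = 32 Hz.
32 Hz > fs/2 = 20 Hz, folds to fs − 32 Hz = 8 Hz.
52 Hz mod fs = 12 Hz.
12 Hz ≤ fs/2 = 20 Hz, appears at 12 Hz.
104 Hz mod fs = 24 Hz.
24 Hz > fs/2 = 20 Hz, folds to fs − 24 Hz = 16 Hz.
92 Hz mod fs = 12 Hz.
12 Hz ≤ fs/2 = 20 Hz, appears at 12 Hz.
44 Hz mod fs = 4 Hz.
4 Hz ≤ fs/2 = 20 Hz, appears at 4 Hz.
52 Hz and 92 Hz both map to 12 Hz.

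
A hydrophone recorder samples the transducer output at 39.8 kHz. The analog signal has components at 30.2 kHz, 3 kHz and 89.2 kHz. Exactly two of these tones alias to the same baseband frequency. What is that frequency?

9.6 kHz

fs/2 = 19.9 kHz.
30.2 kHz > fs/2 = 19.9 kHz, folds to fs − 30.2 kHz = 9.6 kHz.
3 kHz ≤ fs/2 = 19.9 kHz, passes unchanged.
89.2 kHz mod fs = 9.6 kHz.
9.6 kHz ≤ fs/2 = 19.9 kHz, appears at 9.6 kHz.
30.2 kHz and 89.2 kHz both map to 9.6 kHz.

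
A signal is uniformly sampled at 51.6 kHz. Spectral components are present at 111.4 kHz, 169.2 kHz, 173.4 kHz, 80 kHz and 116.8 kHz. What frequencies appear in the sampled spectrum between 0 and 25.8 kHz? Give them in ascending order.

fs/2 = 25.8 kHz.
111.4 kHz mod fs = 8.2 kHz.
8.2 kHz ≤ fs/2 = 25.8 kHz, appears at 8.2 kHz.
169.2 kHz mod fs = 14.4 kHz.
14.4 kHz ≤ fs/2 = 25.8 kHz, appears at 14.4 kHz.
173.4 kHz mod fs = 18.6 kHz.
18.6 kHz ≤ fs/2 = 25.8 kHz, appears at 18.6 kHz.
80 kHz mod fs = 28.4 kHz.
28.4 kHz > fs/2 = 25.8 kHz, folds to fs − 28.4 kHz = 23.2 kHz.
116.8 kHz mod fs = 13.6 kHz.
13.6 kHz ≤ fs/2 = 25.8 kHz, appears at 13.6 kHz.
Distinct values: {8.2 kHz, 13.6 kHz, 14.4 kHz, 18.6 kHz, 23.2 kHz}.

8.2 kHz, 13.6 kHz, 14.4 kHz, 18.6 kHz, 23.2 kHz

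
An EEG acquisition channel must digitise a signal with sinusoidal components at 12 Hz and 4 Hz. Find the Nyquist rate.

24 Hz

Highest-frequency component: 12 Hz.
Nyquist rate = 2 × 12 Hz = 24 Hz.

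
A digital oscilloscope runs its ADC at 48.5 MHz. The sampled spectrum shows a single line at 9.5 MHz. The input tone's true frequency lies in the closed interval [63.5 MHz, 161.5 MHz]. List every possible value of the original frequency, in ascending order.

Frequencies that alias to 9.5 MHz are k·fs ± 9.5 MHz for integer k ≥ 0.
k=0: 9.5 MHz.
k=1: 39 MHz, 58 MHz.
k=2: 87.5 MHz, 106.5 MHz.
k=3: 136 MHz, 155 MHz.
k=4: 184.5 MHz, 203.5 MHz.
Within [63.5 MHz, 161.5 MHz]: 87.5 MHz, 106.5 MHz, 136 MHz, 155 MHz.

87.5 MHz, 106.5 MHz, 136 MHz, 155 MHz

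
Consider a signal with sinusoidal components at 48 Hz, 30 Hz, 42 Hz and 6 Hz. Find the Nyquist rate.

Highest-frequency component: 48 Hz.
Nyquist rate = 2 × 48 Hz = 96 Hz.

96 Hz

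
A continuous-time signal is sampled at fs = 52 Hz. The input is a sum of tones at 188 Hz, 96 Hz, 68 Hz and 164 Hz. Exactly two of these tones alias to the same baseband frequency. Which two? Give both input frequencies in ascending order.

fs/2 = 26 Hz.
188 Hz mod fs = 32 Hz.
32 Hz > fs/2 = 26 Hz, folds to fs − 32 Hz = 20 Hz.
96 Hz mod fs = 44 Hz.
44 Hz > fs/2 = 26 Hz, folds to fs − 44 Hz = 8 Hz.
68 Hz mod fs = 16 Hz.
16 Hz ≤ fs/2 = 26 Hz, appears at 16 Hz.
164 Hz mod fs = 8 Hz.
8 Hz ≤ fs/2 = 26 Hz, appears at 8 Hz.
96 Hz and 164 Hz both map to 8 Hz.

96 Hz, 164 Hz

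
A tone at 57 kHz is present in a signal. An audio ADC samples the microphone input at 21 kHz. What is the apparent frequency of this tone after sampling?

57 kHz mod fs = 15 kHz.
15 kHz > fs/2 = 10.5 kHz, folds to fs − 15 kHz = 6 kHz.

6 kHz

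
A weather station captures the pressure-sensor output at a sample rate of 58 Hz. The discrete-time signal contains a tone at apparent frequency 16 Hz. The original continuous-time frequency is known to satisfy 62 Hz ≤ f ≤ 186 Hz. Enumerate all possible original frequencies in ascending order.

74 Hz, 100 Hz, 132 Hz, 158 Hz

Frequencies that alias to 16 Hz are k·fs ± 16 Hz for integer k ≥ 0.
k=0: 16 Hz.
k=1: 42 Hz, 74 Hz.
k=2: 100 Hz, 132 Hz.
k=3: 158 Hz, 190 Hz.
k=4: 216 Hz, 248 Hz.
Within [62 Hz, 186 Hz]: 74 Hz, 100 Hz, 132 Hz, 158 Hz.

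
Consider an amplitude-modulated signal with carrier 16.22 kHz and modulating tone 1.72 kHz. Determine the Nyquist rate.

35.88 kHz

AM sidebands sit at fc ± fm = 14.5 kHz and 17.94 kHz.
Highest-frequency component: 17.94 kHz.
Nyquist rate = 2 × 17.94 kHz = 35.88 kHz.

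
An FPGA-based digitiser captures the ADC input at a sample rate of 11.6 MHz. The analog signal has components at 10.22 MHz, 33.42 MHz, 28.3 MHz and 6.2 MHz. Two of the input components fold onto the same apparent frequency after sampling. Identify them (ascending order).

fs/2 = 5.8 MHz.
10.22 MHz > fs/2 = 5.8 MHz, folds to fs − 10.22 MHz = 1.38 MHz.
33.42 MHz mod fs = 10.22 MHz.
10.22 MHz > fs/2 = 5.8 MHz, folds to fs − 10.22 MHz = 1.38 MHz.
28.3 MHz mod fs = 5.1 MHz.
5.1 MHz ≤ fs/2 = 5.8 MHz, appears at 5.1 MHz.
6.2 MHz > fs/2 = 5.8 MHz, folds to fs − 6.2 MHz = 5.4 MHz.
10.22 MHz and 33.42 MHz both map to 1.38 MHz.

10.22 MHz, 33.42 MHz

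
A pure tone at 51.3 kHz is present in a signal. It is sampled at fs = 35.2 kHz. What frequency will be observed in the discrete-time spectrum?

16.1 kHz

51.3 kHz mod fs = 16.1 kHz.
16.1 kHz ≤ fs/2 = 17.6 kHz, appears at 16.1 kHz.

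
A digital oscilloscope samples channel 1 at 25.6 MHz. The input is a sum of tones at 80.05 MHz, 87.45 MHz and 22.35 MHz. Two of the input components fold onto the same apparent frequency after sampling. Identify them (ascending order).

fs/2 = 12.8 MHz.
80.05 MHz mod fs = 3.25 MHz.
3.25 MHz ≤ fs/2 = 12.8 MHz, appears at 3.25 MHz.
87.45 MHz mod fs = 10.65 MHz.
10.65 MHz ≤ fs/2 = 12.8 MHz, appears at 10.65 MHz.
22.35 MHz > fs/2 = 12.8 MHz, folds to fs − 22.35 MHz = 3.25 MHz.
22.35 MHz and 80.05 MHz both map to 3.25 MHz.

22.35 MHz, 80.05 MHz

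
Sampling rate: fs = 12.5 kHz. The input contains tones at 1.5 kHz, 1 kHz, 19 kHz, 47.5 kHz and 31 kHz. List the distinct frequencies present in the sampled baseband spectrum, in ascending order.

fs/2 = 6.25 kHz.
1.5 kHz ≤ fs/2 = 6.25 kHz, passes unchanged.
1 kHz ≤ fs/2 = 6.25 kHz, passes unchanged.
19 kHz mod fs = 6.5 kHz.
6.5 kHz > fs/2 = 6.25 kHz, folds to fs − 6.5 kHz = 6 kHz.
47.5 kHz mod fs = 10 kHz.
10 kHz > fs/2 = 6.25 kHz, folds to fs − 10 kHz = 2.5 kHz.
31 kHz mod fs = 6 kHz.
6 kHz ≤ fs/2 = 6.25 kHz, appears at 6 kHz.
Distinct values: {1 kHz, 1.5 kHz, 2.5 kHz, 6 kHz}.

1 kHz, 1.5 kHz, 2.5 kHz, 6 kHz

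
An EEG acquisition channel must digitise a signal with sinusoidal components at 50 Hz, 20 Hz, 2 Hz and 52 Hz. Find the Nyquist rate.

104 Hz

Highest-frequency component: 52 Hz.
Nyquist rate = 2 × 52 Hz = 104 Hz.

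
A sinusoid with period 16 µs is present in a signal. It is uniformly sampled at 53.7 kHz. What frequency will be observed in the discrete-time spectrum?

8.8 kHz

T = 16 µs → f = 1/T = 62.5 kHz.
62.5 kHz mod fs = 8.8 kHz.
8.8 kHz ≤ fs/2 = 26.85 kHz, appears at 8.8 kHz.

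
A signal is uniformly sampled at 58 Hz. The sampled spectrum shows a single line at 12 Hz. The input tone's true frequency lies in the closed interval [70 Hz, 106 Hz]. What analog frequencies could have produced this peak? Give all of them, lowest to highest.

70 Hz, 104 Hz

Frequencies that alias to 12 Hz are k·fs ± 12 Hz for integer k ≥ 0.
k=0: 12 Hz.
k=1: 46 Hz, 70 Hz.
k=2: 104 Hz, 128 Hz.
k=3: 162 Hz, 186 Hz.
Within [70 Hz, 106 Hz]: 70 Hz, 104 Hz.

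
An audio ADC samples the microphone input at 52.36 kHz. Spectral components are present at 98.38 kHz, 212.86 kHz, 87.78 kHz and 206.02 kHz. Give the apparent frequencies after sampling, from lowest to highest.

fs/2 = 26.18 kHz.
98.38 kHz mod fs = 46.02 kHz.
46.02 kHz > fs/2 = 26.18 kHz, folds to fs − 46.02 kHz = 6.34 kHz.
212.86 kHz mod fs = 3.42 kHz.
3.42 kHz ≤ fs/2 = 26.18 kHz, appears at 3.42 kHz.
87.78 kHz mod fs = 35.42 kHz.
35.42 kHz > fs/2 = 26.18 kHz, folds to fs − 35.42 kHz = 16.94 kHz.
206.02 kHz mod fs = 48.94 kHz.
48.94 kHz > fs/2 = 26.18 kHz, folds to fs − 48.94 kHz = 3.42 kHz.
Distinct values: {3.42 kHz, 6.34 kHz, 16.94 kHz}.

3.42 kHz, 6.34 kHz, 16.94 kHz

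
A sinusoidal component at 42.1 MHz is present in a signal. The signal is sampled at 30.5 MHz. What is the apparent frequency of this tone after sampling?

42.1 MHz mod fs = 11.6 MHz.
11.6 MHz ≤ fs/2 = 15.25 MHz, appears at 11.6 MHz.

11.6 MHz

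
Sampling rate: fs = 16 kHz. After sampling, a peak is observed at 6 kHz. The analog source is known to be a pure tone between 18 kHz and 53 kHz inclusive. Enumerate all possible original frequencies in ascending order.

22 kHz, 26 kHz, 38 kHz, 42 kHz

Frequencies that alias to 6 kHz are k·fs ± 6 kHz for integer k ≥ 0.
k=0: 6 kHz.
k=1: 10 kHz, 22 kHz.
k=2: 26 kHz, 38 kHz.
k=3: 42 kHz, 54 kHz.
k=4: 58 kHz, 70 kHz.
Within [18 kHz, 53 kHz]: 22 kHz, 26 kHz, 38 kHz, 42 kHz.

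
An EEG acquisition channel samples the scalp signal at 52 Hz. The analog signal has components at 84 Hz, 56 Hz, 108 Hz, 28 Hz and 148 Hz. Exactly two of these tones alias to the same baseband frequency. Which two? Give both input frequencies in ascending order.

56 Hz, 108 Hz

fs/2 = 26 Hz.
84 Hz mod fs = 32 Hz.
32 Hz > fs/2 = 26 Hz, folds to fs − 32 Hz = 20 Hz.
56 Hz mod fs = 4 Hz.
4 Hz ≤ fs/2 = 26 Hz, appears at 4 Hz.
108 Hz mod fs = 4 Hz.
4 Hz ≤ fs/2 = 26 Hz, appears at 4 Hz.
28 Hz > fs/2 = 26 Hz, folds to fs − 28 Hz = 24 Hz.
148 Hz mod fs = 44 Hz.
44 Hz > fs/2 = 26 Hz, folds to fs − 44 Hz = 8 Hz.
56 Hz and 108 Hz both map to 4 Hz.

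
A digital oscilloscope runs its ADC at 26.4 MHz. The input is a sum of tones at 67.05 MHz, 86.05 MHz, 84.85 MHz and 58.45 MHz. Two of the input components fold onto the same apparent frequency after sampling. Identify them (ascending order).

fs/2 = 13.2 MHz.
67.05 MHz mod fs = 14.25 MHz.
14.25 MHz > fs/2 = 13.2 MHz, folds to fs − 14.25 MHz = 12.15 MHz.
86.05 MHz mod fs = 6.85 MHz.
6.85 MHz ≤ fs/2 = 13.2 MHz, appears at 6.85 MHz.
84.85 MHz mod fs = 5.65 MHz.
5.65 MHz ≤ fs/2 = 13.2 MHz, appears at 5.65 MHz.
58.45 MHz mod fs = 5.65 MHz.
5.65 MHz ≤ fs/2 = 13.2 MHz, appears at 5.65 MHz.
58.45 MHz and 84.85 MHz both map to 5.65 MHz.

58.45 MHz, 84.85 MHz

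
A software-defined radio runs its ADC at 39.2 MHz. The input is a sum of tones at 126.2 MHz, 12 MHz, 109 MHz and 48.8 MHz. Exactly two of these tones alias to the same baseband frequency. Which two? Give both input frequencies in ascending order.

fs/2 = 19.6 MHz.
126.2 MHz mod fs = 8.6 MHz.
8.6 MHz ≤ fs/2 = 19.6 MHz, appears at 8.6 MHz.
12 MHz ≤ fs/2 = 19.6 MHz, passes unchanged.
109 MHz mod fs = 30.6 MHz.
30.6 MHz > fs/2 = 19.6 MHz, folds to fs − 30.6 MHz = 8.6 MHz.
48.8 MHz mod fs = 9.6 MHz.
9.6 MHz ≤ fs/2 = 19.6 MHz, appears at 9.6 MHz.
109 MHz and 126.2 MHz both map to 8.6 MHz.

109 MHz, 126.2 MHz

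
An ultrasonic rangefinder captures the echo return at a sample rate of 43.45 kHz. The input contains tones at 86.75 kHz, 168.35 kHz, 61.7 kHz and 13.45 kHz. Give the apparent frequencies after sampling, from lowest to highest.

0.15 kHz, 5.45 kHz, 13.45 kHz, 18.25 kHz

fs/2 = 21.725 kHz.
86.75 kHz mod fs = 43.3 kHz.
43.3 kHz > fs/2 = 21.725 kHz, folds to fs − 43.3 kHz = 0.15 kHz.
168.35 kHz mod fs = 38 kHz.
38 kHz > fs/2 = 21.725 kHz, folds to fs − 38 kHz = 5.45 kHz.
61.7 kHz mod fs = 18.25 kHz.
18.25 kHz ≤ fs/2 = 21.725 kHz, appears at 18.25 kHz.
13.45 kHz ≤ fs/2 = 21.725 kHz, passes unchanged.
Distinct values: {0.15 kHz, 5.45 kHz, 13.45 kHz, 18.25 kHz}.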